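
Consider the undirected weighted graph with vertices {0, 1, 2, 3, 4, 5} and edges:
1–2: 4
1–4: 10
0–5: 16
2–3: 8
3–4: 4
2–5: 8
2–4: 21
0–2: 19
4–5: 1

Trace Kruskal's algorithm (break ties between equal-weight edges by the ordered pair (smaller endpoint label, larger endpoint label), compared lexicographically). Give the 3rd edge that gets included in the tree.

Kruskal's algorithm — process edges by increasing weight (ties by edge label):
4–5 (1): add — endpoints in different components.
1–2 (4): add — endpoints in different components.
3–4 (4): add — endpoints in different components.
2–3 (8): add — endpoints in different components.
2–5 (8): skip — 2 and 5 already connected.
1–4 (10): skip — 1 and 4 already connected.
0–5 (16): add — endpoints in different components.
The 3rd edge added is 3–4.

3-4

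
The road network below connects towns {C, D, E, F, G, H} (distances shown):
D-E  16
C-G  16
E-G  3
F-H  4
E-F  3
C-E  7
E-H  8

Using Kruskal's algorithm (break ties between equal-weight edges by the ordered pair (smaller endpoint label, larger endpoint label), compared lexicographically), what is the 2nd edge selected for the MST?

E-G

Sort edges by weight, then run Kruskal:
E-F (3): add — endpoints in different components.
E-G (3): add — endpoints in different components.
F-H (4): add — endpoints in different components.
C-E (7): add — endpoints in different components.
E-H (8): skip — E and H already connected.
C-G (16): skip — C and G already connected.
D-E (16): add — endpoints in different components.
The 2nd edge added is E-G.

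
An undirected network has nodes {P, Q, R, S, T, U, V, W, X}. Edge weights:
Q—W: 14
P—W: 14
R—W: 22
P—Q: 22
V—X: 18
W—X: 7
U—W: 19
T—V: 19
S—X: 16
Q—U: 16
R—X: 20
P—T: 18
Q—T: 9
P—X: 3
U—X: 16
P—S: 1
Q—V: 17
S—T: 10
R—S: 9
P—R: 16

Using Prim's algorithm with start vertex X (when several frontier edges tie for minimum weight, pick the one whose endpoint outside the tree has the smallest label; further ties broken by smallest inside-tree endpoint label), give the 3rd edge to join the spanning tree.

Prim's algorithm from X:
Step 1: cheapest edge leaving the tree is P—X (3); add P.
Step 2: cheapest edge leaving the tree is P—S (1); add S.
Step 3: cheapest edge leaving the tree is W—X (7); add W.
Step 4: cheapest edge leaving the tree is R—S (9); add R.
Step 5: cheapest edge leaving the tree is S—T (10); add T.
Step 6: cheapest edge leaving the tree is Q—T (9); add Q.
Step 7: cheapest edge leaving the tree is Q—U (16); add U.
Step 8: cheapest edge leaving the tree is Q—V (17); add V.
The 3rd edge added is W—X.

W-X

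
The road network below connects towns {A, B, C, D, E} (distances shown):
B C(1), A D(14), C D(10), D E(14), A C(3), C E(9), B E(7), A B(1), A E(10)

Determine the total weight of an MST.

19

Kruskal's algorithm — process edges by increasing weight (ties by edge label):
A B (1): add. Components now {A,B} {C} {D} {E}
B C (1): add. Components now {A,B,C} {D} {E}
A C (3): skip — A and C already connected.
B E (7): add. Components now {A,B,C,E} {D}
C E (9): skip — C and E already connected.
A E (10): skip — A and E already connected.
C D (10): add. Components now {A,B,C,D,E}
MST edges: A B, B C, B E, C D; total weight 1+1+7+10 = 19.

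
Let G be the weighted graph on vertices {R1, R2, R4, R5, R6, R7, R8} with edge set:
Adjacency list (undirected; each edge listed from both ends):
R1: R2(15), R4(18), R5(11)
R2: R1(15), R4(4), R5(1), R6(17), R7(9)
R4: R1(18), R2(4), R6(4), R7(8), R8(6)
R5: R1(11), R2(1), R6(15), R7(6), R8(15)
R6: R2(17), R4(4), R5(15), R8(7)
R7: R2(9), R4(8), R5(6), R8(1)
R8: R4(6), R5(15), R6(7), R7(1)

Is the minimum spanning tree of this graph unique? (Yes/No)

Kruskal's algorithm — process edges by increasing weight (ties by edge label):
R2-R5 (1): add — endpoints in different components.
R7-R8 (1): add — endpoints in different components.
R2-R4 (4): add — endpoints in different components.
R4-R6 (4): add — endpoints in different components.
R4-R8 (6): add — endpoints in different components.
R5-R7 (6): skip — R5 and R7 already connected.
R6-R8 (7): skip — R6 and R8 already connected.
R4-R7 (8): skip — R7 and R4 already connected.
R2-R7 (9): skip — R7 and R2 already connected.
R1-R5 (11): add — endpoints in different components.
Non-tree edge R5-R7 has weight 6, equal to the heaviest edge on its tree cycle — swapping gives another MST of the same weight. Not unique.

No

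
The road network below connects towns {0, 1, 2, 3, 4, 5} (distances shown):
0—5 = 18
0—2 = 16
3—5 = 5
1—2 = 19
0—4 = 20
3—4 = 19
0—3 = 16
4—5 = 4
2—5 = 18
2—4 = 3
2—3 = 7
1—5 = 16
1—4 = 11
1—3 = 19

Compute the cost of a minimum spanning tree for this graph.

39

Grow the tree from 2 using Prim:
Step 1: cheapest edge leaving the tree is 2—4 (3); add 4.
Step 2: cheapest edge leaving the tree is 4—5 (4); add 5.
Step 3: cheapest edge leaving the tree is 3—5 (5); add 3.
Step 4: cheapest edge leaving the tree is 1—4 (11); add 1.
Step 5: cheapest edge leaving the tree is 0—2 (16); add 0.
MST edges: 2—4, 4—5, 3—5, 1—4, 0—2; total weight 3+4+5+11+16 = 39.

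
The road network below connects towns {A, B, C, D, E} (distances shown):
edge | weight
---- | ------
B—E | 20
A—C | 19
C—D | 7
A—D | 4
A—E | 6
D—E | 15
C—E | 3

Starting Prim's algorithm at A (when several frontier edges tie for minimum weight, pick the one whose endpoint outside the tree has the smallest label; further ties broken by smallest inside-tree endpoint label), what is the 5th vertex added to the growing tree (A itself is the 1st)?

Grow the tree from A using Prim:
Step 1: frontier [A—D 4, A—E 6, A—C 19] → take A—D (4); add D.
Step 2: frontier [A—E 6, A—C 19, C—D 7, D—E 15] → take A—E (6); add E.
Step 3: frontier [A—C 19, C—D 7, C—E 3, B—E 20] → take C—E (3); add C.
Step 4: frontier [B—E 20] → take B—E (20); add B.
Vertex order: A, D, E, C, B. The 5th vertex is B.

B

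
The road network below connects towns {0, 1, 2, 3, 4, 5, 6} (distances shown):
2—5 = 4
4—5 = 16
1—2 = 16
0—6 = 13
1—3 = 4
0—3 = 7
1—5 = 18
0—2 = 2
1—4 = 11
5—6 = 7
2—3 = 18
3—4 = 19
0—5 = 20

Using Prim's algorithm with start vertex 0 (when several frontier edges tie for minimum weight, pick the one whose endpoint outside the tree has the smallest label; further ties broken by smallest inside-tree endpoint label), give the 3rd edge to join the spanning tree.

Prim, starting at 0.
Step 1: frontier [0—2 2, 0—3 7, 0—6 13, 0—5 20] → take 0—2 (2); add 2.
Step 2: frontier [0—3 7, 0—6 13, 0—5 20, 2—5 4, 1—2 16, 2—3 18] → take 2—5 (4); add 5.
Step 3: frontier [0—3 7, 0—6 13, 1—2 16, 2—3 18, 5—6 7, 4—5 16, 1—5 18] → take 0—3 (7); add 3.
Step 4: frontier [0—6 13, 1—2 16, 1—3 4, 3—4 19, 5—6 7, 4—5 16, 1—5 18] → take 1—3 (4); add 1.
Step 5: frontier [0—6 13, 1—4 11, 3—4 19, 5—6 7, 4—5 16] → take 5—6 (7); add 6.
Step 6: frontier [1—4 11, 3—4 19, 4—5 16] → take 1—4 (11); add 4.
The 3rd edge added is 0—3.

0-3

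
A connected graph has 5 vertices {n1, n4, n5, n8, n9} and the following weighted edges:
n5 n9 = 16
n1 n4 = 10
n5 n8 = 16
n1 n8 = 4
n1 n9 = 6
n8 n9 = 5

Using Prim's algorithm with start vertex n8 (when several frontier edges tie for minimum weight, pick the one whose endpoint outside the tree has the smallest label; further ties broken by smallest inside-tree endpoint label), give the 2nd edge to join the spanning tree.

Grow the tree from n8 using Prim:
Step 1: frontier [n1 n8 4, n8 n9 5, n5 n8 16] → take n1 n8 (4); add n1.
Step 2: frontier [n1 n9 6, n1 n4 10, n8 n9 5, n5 n8 16] → take n8 n9 (5); add n9.
Step 3: frontier [n1 n4 10, n5 n8 16, n5 n9 16] → take n1 n4 (10); add n4.
Step 4: frontier [n5 n8 16, n5 n9 16] → take n5 n8 (16); add n5.
The 2nd edge added is n8 n9.

n8-n9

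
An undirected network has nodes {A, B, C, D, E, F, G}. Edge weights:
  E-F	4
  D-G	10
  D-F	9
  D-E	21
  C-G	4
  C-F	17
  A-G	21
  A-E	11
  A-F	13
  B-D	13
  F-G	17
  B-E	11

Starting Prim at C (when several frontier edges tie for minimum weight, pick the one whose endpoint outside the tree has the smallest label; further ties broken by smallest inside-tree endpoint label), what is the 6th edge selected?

B-E

Prim, starting at C.
Step 1: cheapest edge leaving the tree is C-G (4); add G.
Step 2: cheapest edge leaving the tree is D-G (10); add D.
Step 3: cheapest edge leaving the tree is D-F (9); add F.
Step 4: cheapest edge leaving the tree is E-F (4); add E.
Step 5: cheapest edge leaving the tree is A-E (11); add A.
Step 6: cheapest edge leaving the tree is B-E (11); add B.
The 6th edge added is B-E.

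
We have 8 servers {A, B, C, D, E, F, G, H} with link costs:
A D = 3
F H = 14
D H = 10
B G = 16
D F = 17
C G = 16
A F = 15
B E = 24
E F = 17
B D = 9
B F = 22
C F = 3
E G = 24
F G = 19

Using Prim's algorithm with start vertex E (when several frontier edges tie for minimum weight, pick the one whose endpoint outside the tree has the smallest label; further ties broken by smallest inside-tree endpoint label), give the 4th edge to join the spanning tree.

Prim's algorithm from E:
Step 1: frontier [E F 17, B E 24, E G 24] → take E F (17); add F.
Step 2: frontier [B E 24, E G 24, C F 3, F H 14, A F 15, D F 17, F G 19, B F 22] → take C F (3); add C.
Step 3: frontier [C G 16, B E 24, E G 24, F H 14, A F 15, D F 17, F G 19, B F 22] → take F H (14); add H.
Step 4: frontier [C G 16, B E 24, E G 24, A F 15, D F 17, F G 19, B F 22, D H 10] → take D H (10); add D.
Step 5: frontier [C G 16, A D 3, B D 9, B E 24, E G 24, A F 15, F G 19, B F 22] → take A D (3); add A.
Step 6: frontier [C G 16, B D 9, B E 24, E G 24, F G 19, B F 22] → take B D (9); add B.
Step 7: frontier [B G 16, C G 16, E G 24, F G 19] → take B G (16); add G.
The 4th edge added is D H.

D-H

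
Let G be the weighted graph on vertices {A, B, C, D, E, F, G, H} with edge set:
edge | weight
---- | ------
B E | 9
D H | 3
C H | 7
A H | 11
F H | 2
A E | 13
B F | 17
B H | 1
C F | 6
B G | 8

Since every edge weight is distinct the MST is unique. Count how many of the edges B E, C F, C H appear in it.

Kruskal's algorithm — process edges by increasing weight (ties by edge label):
B H (1): add — endpoints in different components.
F H (2): add — endpoints in different components.
D H (3): add — endpoints in different components.
C F (6): add — endpoints in different components.
C H (7): skip — C and H already connected.
B G (8): add — endpoints in different components.
B E (9): add — endpoints in different components.
A H (11): add — endpoints in different components.
MST edge set: {B H, F H, D H, C F, B G, B E, A H}.
Of the listed edges, {B E, C F} are in the MST → 2.

2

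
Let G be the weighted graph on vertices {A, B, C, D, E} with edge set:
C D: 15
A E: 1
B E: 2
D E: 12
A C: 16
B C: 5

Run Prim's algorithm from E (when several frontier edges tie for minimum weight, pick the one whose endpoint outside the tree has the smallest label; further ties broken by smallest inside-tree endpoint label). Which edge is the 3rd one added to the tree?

Prim's algorithm from E:
Step 1: frontier [A E 1, B E 2, D E 12] → take A E (1); add A.
Step 2: frontier [A C 16, B E 2, D E 12] → take B E (2); add B.
Step 3: frontier [A C 16, B C 5, D E 12] → take B C (5); add C.
Step 4: frontier [C D 15, D E 12] → take D E (12); add D.
The 3rd edge added is B C.

B-C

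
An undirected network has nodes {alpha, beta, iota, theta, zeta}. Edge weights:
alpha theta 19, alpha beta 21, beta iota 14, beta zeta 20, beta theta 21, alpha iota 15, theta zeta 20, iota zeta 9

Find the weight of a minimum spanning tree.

57

Sort edges by weight, then run Kruskal:
iota zeta (9): add. Components now {iota,zeta} {theta} {alpha} {beta}
beta iota (14): add. Components now {beta,iota,zeta} {theta} {alpha}
alpha iota (15): add. Components now {alpha,beta,iota,zeta} {theta}
alpha theta (19): add. Components now {alpha,beta,iota,theta,zeta}
MST edges: iota zeta, beta iota, alpha iota, alpha theta; total weight 9+14+15+19 = 57.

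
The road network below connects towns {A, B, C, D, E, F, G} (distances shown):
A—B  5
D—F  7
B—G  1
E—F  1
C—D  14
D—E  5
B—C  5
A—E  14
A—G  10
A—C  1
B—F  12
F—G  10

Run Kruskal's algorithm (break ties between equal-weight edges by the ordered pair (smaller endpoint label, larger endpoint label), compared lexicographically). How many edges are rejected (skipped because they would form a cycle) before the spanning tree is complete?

3

Kruskal: consider edges lightest-first.
A—C (1): add — endpoints in different components.
B—G (1): add — endpoints in different components.
E—F (1): add — endpoints in different components.
A—B (5): add — endpoints in different components.
B—C (5): skip — B and C already connected.
D—E (5): add — endpoints in different components.
D—F (7): skip — D and F already connected.
A—G (10): skip — A and G already connected.
F—G (10): add — endpoints in different components.
Edges rejected before the tree was complete: 3.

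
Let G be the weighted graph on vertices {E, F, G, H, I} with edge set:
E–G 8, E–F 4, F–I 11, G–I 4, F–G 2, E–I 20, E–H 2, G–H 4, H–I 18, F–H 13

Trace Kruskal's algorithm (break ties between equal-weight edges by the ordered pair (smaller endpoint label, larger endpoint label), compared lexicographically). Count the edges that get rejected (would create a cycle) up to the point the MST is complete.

1

Kruskal: consider edges lightest-first.
E–H (2): add — endpoints in different components.
F–G (2): add — endpoints in different components.
E–F (4): add — endpoints in different components.
G–H (4): skip — G and H already connected.
G–I (4): add — endpoints in different components.
Edges rejected before the tree was complete: 1.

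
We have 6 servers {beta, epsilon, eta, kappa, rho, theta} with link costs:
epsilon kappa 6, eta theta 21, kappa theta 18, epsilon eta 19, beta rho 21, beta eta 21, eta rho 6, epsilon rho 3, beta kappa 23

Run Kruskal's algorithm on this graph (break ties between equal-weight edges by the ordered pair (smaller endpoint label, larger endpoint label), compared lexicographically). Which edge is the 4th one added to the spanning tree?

kappa-theta

Sort edges by weight, then run Kruskal:
epsilon rho (3): add — endpoints in different components.
epsilon kappa (6): add — endpoints in different components.
eta rho (6): add — endpoints in different components.
kappa theta (18): add — endpoints in different components.
epsilon eta (19): skip — epsilon and eta already connected.
beta eta (21): add — endpoints in different components.
The 4th edge added is kappa theta.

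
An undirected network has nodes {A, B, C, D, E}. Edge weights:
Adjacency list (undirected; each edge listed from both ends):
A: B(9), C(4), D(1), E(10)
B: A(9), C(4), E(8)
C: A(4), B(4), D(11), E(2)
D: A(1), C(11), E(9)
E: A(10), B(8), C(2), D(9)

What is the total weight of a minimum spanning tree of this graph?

11

Sort edges by weight, then run Kruskal:
A–D (1): add. Components now {A,D} {B} {C} {E}
C–E (2): add. Components now {A,D} {B} {C,E}
A–C (4): add. Components now {A,C,D,E} {B}
B–C (4): add. Components now {A,B,C,D,E}
MST edges: A–D, C–E, A–C, B–C; total weight 1+2+4+4 = 11.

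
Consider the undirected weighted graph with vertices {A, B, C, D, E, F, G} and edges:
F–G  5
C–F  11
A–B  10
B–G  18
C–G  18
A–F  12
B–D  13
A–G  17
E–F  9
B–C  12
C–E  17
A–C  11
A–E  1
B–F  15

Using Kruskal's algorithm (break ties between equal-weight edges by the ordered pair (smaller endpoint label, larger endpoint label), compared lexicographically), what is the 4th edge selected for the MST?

Sort edges by weight, then run Kruskal:
A–E (1): add. Components now {A,E} {B} {C} {D} {F} {G}
F–G (5): add. Components now {A,E} {B} {C} {D} {F,G}
E–F (9): add. Components now {A,E,F,G} {B} {C} {D}
A–B (10): add. Components now {A,B,E,F,G} {C} {D}
A–C (11): add. Components now {A,B,C,E,F,G} {D}
C–F (11): skip — C and F already connected.
A–F (12): skip — A and F already connected.
B–C (12): skip — B and C already connected.
B–D (13): add. Components now {A,B,C,D,E,F,G}
The 4th edge added is A–B.

A-B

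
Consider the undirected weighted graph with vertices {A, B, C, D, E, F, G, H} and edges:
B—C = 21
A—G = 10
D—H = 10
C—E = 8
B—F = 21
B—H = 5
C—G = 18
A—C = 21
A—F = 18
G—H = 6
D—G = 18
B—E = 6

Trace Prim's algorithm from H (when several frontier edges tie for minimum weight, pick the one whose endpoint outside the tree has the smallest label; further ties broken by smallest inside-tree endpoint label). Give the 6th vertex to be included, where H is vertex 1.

A

Prim's algorithm from H:
Step 1: frontier [B—H 5, G—H 6, D—H 10] → take B—H (5); add B.
Step 2: frontier [B—E 6, B—C 21, B—F 21, G—H 6, D—H 10] → take B—E (6); add E.
Step 3: frontier [B—C 21, B—F 21, C—E 8, G—H 6, D—H 10] → take G—H (6); add G.
Step 4: frontier [B—C 21, B—F 21, C—E 8, A—G 10, C—G 18, D—G 18, D—H 10] → take C—E (8); add C.
Step 5: frontier [B—F 21, A—C 21, A—G 10, D—G 18, D—H 10] → take A—G (10); add A.
Step 6: frontier [A—F 18, B—F 21, D—G 18, D—H 10] → take D—H (10); add D.
Step 7: frontier [A—F 18, B—F 21] → take A—F (18); add F.
Vertex order: H, B, E, G, C, A, D, F. The 6th vertex is A.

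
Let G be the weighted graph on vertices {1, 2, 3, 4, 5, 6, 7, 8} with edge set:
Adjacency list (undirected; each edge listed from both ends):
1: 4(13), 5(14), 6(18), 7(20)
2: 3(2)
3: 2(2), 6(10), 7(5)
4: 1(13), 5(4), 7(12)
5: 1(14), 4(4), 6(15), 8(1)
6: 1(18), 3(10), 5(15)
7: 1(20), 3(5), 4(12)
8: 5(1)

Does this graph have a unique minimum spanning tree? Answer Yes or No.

Yes

Kruskal: consider edges lightest-first.
5—8 (1): add — endpoints in different components.
2—3 (2): add — endpoints in different components.
4—5 (4): add — endpoints in different components.
3—7 (5): add — endpoints in different components.
3—6 (10): add — endpoints in different components.
4—7 (12): add — endpoints in different components.
1—4 (13): add — endpoints in different components.
Every non-tree edge has weight strictly greater than the heaviest edge on the tree path between its endpoints, so the MST is unique.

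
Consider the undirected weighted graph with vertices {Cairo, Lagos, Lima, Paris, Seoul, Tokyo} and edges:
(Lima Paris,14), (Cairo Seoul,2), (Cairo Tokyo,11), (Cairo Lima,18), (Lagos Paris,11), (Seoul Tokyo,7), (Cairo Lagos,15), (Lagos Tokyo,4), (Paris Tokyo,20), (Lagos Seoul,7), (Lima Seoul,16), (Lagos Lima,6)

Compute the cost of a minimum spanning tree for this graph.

30

Prim, starting at Tokyo.
Step 1: frontier [Lagos Tokyo 4, Seoul Tokyo 7, Cairo Tokyo 11, Paris Tokyo 20] → take Lagos Tokyo (4); add Lagos.
Step 2: frontier [Lagos Lima 6, Lagos Seoul 7, Lagos Paris 11, Cairo Lagos 15, Seoul Tokyo 7, Cairo Tokyo 11, Paris Tokyo 20] → take Lagos Lima (6); add Lima.
Step 3: frontier [Lagos Seoul 7, Lagos Paris 11, Cairo Lagos 15, Lima Paris 14, Lima Seoul 16, Cairo Lima 18, Seoul Tokyo 7, Cairo Tokyo 11, Paris Tokyo 20] → take Lagos Seoul (7); add Seoul.
Step 4: frontier [Lagos Paris 11, Cairo Lagos 15, Lima Paris 14, Cairo Lima 18, Cairo Seoul 2, Cairo Tokyo 11, Paris Tokyo 20] → take Cairo Seoul (2); add Cairo.
Step 5: frontier [Lagos Paris 11, Lima Paris 14, Paris Tokyo 20] → take Lagos Paris (11); add Paris.
MST edges: Lagos Tokyo, Lagos Lima, Lagos Seoul, Cairo Seoul, Lagos Paris; total weight 4+6+7+2+11 = 30.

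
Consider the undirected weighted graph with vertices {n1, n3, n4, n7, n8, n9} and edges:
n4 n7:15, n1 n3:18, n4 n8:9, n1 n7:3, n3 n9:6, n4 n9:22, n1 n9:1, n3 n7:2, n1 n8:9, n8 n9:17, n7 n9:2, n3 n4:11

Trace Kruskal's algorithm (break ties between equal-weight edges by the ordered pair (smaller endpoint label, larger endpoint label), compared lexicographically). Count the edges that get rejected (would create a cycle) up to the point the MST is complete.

2

Kruskal's algorithm — process edges by increasing weight (ties by edge label):
n1 n9 (1): add — endpoints in different components.
n3 n7 (2): add — endpoints in different components.
n7 n9 (2): add — endpoints in different components.
n1 n7 (3): skip — n7 and n1 already connected.
n3 n9 (6): skip — n3 and n9 already connected.
n1 n8 (9): add — endpoints in different components.
n4 n8 (9): add — endpoints in different components.
Edges rejected before the tree was complete: 2.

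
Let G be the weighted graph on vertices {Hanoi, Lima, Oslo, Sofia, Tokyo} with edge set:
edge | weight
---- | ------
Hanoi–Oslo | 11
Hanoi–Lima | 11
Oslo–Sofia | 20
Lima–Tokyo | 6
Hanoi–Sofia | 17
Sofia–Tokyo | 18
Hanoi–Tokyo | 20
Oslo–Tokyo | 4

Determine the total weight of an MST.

Prim's algorithm from Oslo:
Step 1: cheapest edge leaving the tree is Oslo–Tokyo (4); add Tokyo.
Step 2: cheapest edge leaving the tree is Lima–Tokyo (6); add Lima.
Step 3: cheapest edge leaving the tree is Hanoi–Lima (11); add Hanoi.
Step 4: cheapest edge leaving the tree is Hanoi–Sofia (17); add Sofia.
MST edges: Oslo–Tokyo, Lima–Tokyo, Hanoi–Lima, Hanoi–Sofia; total weight 4+6+11+17 = 38.

38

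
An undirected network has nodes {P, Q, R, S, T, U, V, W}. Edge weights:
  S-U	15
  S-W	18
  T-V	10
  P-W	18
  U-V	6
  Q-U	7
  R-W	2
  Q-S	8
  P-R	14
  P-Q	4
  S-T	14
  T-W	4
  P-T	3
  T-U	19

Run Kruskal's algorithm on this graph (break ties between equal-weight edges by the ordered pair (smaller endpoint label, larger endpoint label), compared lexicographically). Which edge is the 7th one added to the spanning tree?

Kruskal's algorithm — process edges by increasing weight (ties by edge label):
R-W (2): add — endpoints in different components.
P-T (3): add — endpoints in different components.
P-Q (4): add — endpoints in different components.
T-W (4): add — endpoints in different components.
U-V (6): add — endpoints in different components.
Q-U (7): add — endpoints in different components.
Q-S (8): add — endpoints in different components.
The 7th edge added is Q-S.

Q-S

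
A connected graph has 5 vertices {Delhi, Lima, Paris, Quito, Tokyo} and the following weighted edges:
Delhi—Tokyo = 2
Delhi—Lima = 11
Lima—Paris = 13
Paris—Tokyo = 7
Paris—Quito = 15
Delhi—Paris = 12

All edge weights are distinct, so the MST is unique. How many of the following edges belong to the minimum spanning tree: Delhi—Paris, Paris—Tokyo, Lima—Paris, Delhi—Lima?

2

Kruskal's algorithm — process edges by increasing weight (ties by edge label):
Delhi—Tokyo (2): add — endpoints in different components.
Paris—Tokyo (7): add — endpoints in different components.
Delhi—Lima (11): add — endpoints in different components.
Delhi—Paris (12): skip — Delhi and Paris already connected.
Lima—Paris (13): skip — Lima and Paris already connected.
Paris—Quito (15): add — endpoints in different components.
MST edge set: {Delhi—Tokyo, Paris—Tokyo, Delhi—Lima, Paris—Quito}.
Of the listed edges, {Paris—Tokyo, Delhi—Lima} are in the MST → 2.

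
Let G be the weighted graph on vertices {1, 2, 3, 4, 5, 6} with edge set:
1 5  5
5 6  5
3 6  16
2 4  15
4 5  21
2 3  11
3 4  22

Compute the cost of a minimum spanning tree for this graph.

Grow the tree from 1 using Prim:
Step 1: frontier [1 5 5] → take 1 5 (5); add 5.
Step 2: frontier [5 6 5, 4 5 21] → take 5 6 (5); add 6.
Step 3: frontier [4 5 21, 3 6 16] → take 3 6 (16); add 3.
Step 4: frontier [2 3 11, 3 4 22, 4 5 21] → take 2 3 (11); add 2.
Step 5: frontier [2 4 15, 3 4 22, 4 5 21] → take 2 4 (15); add 4.
MST edges: 1 5, 5 6, 3 6, 2 3, 2 4; total weight 5+5+16+11+15 = 52.

52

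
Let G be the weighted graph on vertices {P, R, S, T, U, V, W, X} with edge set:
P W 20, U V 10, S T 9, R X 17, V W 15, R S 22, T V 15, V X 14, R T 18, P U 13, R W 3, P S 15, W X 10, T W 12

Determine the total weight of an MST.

Grow the tree from T using Prim:
Step 1: cheapest edge leaving the tree is S T (9); add S.
Step 2: cheapest edge leaving the tree is T W (12); add W.
Step 3: cheapest edge leaving the tree is R W (3); add R.
Step 4: cheapest edge leaving the tree is W X (10); add X.
Step 5: cheapest edge leaving the tree is V X (14); add V.
Step 6: cheapest edge leaving the tree is U V (10); add U.
Step 7: cheapest edge leaving the tree is P U (13); add P.
MST edges: S T, T W, R W, W X, V X, U V, P U; total weight 9+12+3+10+14+10+13 = 71.

71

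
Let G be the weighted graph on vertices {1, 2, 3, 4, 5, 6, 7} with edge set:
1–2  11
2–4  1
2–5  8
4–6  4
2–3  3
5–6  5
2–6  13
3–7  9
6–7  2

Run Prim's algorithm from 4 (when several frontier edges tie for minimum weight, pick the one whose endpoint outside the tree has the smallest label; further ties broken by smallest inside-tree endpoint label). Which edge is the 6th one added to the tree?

1-2

Grow the tree from 4 using Prim:
Step 1: cheapest edge leaving the tree is 2–4 (1); add 2.
Step 2: cheapest edge leaving the tree is 2–3 (3); add 3.
Step 3: cheapest edge leaving the tree is 4–6 (4); add 6.
Step 4: cheapest edge leaving the tree is 6–7 (2); add 7.
Step 5: cheapest edge leaving the tree is 5–6 (5); add 5.
Step 6: cheapest edge leaving the tree is 1–2 (11); add 1.
The 6th edge added is 1–2.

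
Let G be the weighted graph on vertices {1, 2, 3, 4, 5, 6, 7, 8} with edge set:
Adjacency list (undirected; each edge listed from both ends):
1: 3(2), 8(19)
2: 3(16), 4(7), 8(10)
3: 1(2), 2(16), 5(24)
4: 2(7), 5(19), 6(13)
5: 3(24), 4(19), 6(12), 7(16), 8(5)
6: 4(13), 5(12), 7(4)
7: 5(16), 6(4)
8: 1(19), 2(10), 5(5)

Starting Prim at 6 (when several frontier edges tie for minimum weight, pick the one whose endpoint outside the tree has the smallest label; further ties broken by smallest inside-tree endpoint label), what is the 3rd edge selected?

Grow the tree from 6 using Prim:
Step 1: cheapest edge leaving the tree is 6–7 (4); add 7.
Step 2: cheapest edge leaving the tree is 5–6 (12); add 5.
Step 3: cheapest edge leaving the tree is 5–8 (5); add 8.
Step 4: cheapest edge leaving the tree is 2–8 (10); add 2.
Step 5: cheapest edge leaving the tree is 2–4 (7); add 4.
Step 6: cheapest edge leaving the tree is 2–3 (16); add 3.
Step 7: cheapest edge leaving the tree is 1–3 (2); add 1.
The 3rd edge added is 5–8.

5-8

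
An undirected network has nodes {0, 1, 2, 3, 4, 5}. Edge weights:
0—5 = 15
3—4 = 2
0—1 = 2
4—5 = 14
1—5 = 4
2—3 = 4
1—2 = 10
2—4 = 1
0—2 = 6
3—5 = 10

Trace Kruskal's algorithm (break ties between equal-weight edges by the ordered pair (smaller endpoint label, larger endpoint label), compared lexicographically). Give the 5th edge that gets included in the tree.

Kruskal: consider edges lightest-first.
2—4 (1): add — endpoints in different components.
0—1 (2): add — endpoints in different components.
3—4 (2): add — endpoints in different components.
1—5 (4): add — endpoints in different components.
2—3 (4): skip — 2 and 3 already connected.
0—2 (6): add — endpoints in different components.
The 5th edge added is 0—2.

0-2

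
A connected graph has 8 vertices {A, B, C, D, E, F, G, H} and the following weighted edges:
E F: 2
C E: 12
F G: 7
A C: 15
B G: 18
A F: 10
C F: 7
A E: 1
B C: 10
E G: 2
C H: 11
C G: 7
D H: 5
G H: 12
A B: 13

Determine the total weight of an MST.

38

Prim's algorithm from D:
Step 1: cheapest edge leaving the tree is D H (5); add H.
Step 2: cheapest edge leaving the tree is C H (11); add C.
Step 3: cheapest edge leaving the tree is C F (7); add F.
Step 4: cheapest edge leaving the tree is E F (2); add E.
Step 5: cheapest edge leaving the tree is A E (1); add A.
Step 6: cheapest edge leaving the tree is E G (2); add G.
Step 7: cheapest edge leaving the tree is B C (10); add B.
MST edges: D H, C H, C F, E F, A E, E G, B C; total weight 5+11+7+2+1+2+10 = 38.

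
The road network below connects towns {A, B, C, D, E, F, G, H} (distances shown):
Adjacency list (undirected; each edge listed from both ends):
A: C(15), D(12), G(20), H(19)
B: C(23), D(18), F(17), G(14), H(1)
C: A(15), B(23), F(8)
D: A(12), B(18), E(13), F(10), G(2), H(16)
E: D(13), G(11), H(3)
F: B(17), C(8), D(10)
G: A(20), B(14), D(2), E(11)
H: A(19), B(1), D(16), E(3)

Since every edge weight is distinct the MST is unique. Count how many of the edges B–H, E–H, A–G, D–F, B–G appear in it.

Kruskal's algorithm — process edges by increasing weight (ties by edge label):
B–H (1): add — endpoints in different components.
D–G (2): add — endpoints in different components.
E–H (3): add — endpoints in different components.
C–F (8): add — endpoints in different components.
D–F (10): add — endpoints in different components.
E–G (11): add — endpoints in different components.
A–D (12): add — endpoints in different components.
MST edge set: {B–H, D–G, E–H, C–F, D–F, E–G, A–D}.
Of the listed edges, {B–H, E–H, D–F} are in the MST → 3.

3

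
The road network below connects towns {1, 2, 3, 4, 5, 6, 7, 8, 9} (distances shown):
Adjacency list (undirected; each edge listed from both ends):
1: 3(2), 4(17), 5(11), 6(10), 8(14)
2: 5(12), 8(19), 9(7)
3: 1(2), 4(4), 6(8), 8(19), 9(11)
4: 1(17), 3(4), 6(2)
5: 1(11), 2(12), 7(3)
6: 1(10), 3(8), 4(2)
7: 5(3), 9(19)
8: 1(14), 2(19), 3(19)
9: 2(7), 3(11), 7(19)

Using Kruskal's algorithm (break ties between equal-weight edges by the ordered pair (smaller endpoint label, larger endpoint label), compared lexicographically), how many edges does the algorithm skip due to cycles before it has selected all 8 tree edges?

3

Kruskal: consider edges lightest-first.
1 3 (2): add — endpoints in different components.
4 6 (2): add — endpoints in different components.
5 7 (3): add — endpoints in different components.
3 4 (4): add — endpoints in different components.
2 9 (7): add — endpoints in different components.
3 6 (8): skip — 3 and 6 already connected.
1 6 (10): skip — 1 and 6 already connected.
1 5 (11): add — endpoints in different components.
3 9 (11): add — endpoints in different components.
2 5 (12): skip — 2 and 5 already connected.
1 8 (14): add — endpoints in different components.
Edges rejected before the tree was complete: 3.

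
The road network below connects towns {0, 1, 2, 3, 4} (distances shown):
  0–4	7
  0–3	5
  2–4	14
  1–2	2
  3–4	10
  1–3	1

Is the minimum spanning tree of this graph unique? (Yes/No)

Kruskal: consider edges lightest-first.
1–3 (1): add. Components now {0} {1,3} {2} {4}
1–2 (2): add. Components now {0} {1,2,3} {4}
0–3 (5): add. Components now {0,1,2,3} {4}
0–4 (7): add. Components now {0,1,2,3,4}
Every non-tree edge has weight strictly greater than the heaviest edge on the tree path between its endpoints, so the MST is unique.

Yes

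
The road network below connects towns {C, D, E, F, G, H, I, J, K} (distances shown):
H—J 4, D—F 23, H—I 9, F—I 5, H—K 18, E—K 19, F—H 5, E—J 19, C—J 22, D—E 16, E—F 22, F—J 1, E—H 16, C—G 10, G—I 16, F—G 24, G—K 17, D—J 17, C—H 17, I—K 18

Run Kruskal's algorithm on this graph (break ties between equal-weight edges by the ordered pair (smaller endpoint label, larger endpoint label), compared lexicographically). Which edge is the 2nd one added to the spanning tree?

Sort edges by weight, then run Kruskal:
F—J (1): add — endpoints in different components.
H—J (4): add — endpoints in different components.
F—H (5): skip — F and H already connected.
F—I (5): add — endpoints in different components.
H—I (9): skip — H and I already connected.
C—G (10): add — endpoints in different components.
D—E (16): add — endpoints in different components.
E—H (16): add — endpoints in different components.
G—I (16): add — endpoints in different components.
C—H (17): skip — C and H already connected.
D—J (17): skip — D and J already connected.
G—K (17): add — endpoints in different components.
The 2nd edge added is H—J.

H-J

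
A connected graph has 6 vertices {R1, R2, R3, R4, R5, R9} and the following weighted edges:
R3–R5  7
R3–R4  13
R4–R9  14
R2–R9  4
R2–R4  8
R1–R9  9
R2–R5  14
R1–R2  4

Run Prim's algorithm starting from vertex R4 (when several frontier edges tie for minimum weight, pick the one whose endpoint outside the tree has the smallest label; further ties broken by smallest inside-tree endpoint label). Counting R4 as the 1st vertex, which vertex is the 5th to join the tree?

Grow the tree from R4 using Prim:
Step 1: frontier [R2–R4 8, R3–R4 13, R4–R9 14] → take R2–R4 (8); add R2.
Step 2: frontier [R1–R2 4, R2–R9 4, R2–R5 14, R3–R4 13, R4–R9 14] → take R1–R2 (4); add R1.
Step 3: frontier [R1–R9 9, R2–R9 4, R2–R5 14, R3–R4 13, R4–R9 14] → take R2–R9 (4); add R9.
Step 4: frontier [R2–R5 14, R3–R4 13] → take R3–R4 (13); add R3.
Step 5: frontier [R2–R5 14, R3–R5 7] → take R3–R5 (7); add R5.
Vertex order: R4, R2, R1, R9, R3, R5. The 5th vertex is R3.

R3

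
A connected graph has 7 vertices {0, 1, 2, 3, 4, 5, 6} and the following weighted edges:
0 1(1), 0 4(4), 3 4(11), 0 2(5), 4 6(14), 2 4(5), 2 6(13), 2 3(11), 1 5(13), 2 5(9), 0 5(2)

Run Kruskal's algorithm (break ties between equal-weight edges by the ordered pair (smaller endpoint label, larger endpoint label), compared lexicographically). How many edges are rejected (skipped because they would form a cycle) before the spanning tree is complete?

4

Kruskal: consider edges lightest-first.
0 1 (1): add. Components now {0,1} {2} {3} {4} {5} {6}
0 5 (2): add. Components now {0,1,5} {2} {3} {4} {6}
0 4 (4): add. Components now {0,1,4,5} {2} {3} {6}
0 2 (5): add. Components now {0,1,2,4,5} {3} {6}
2 4 (5): skip — 2 and 4 already connected.
2 5 (9): skip — 2 and 5 already connected.
2 3 (11): add. Components now {0,1,2,3,4,5} {6}
3 4 (11): skip — 3 and 4 already connected.
1 5 (13): skip — 1 and 5 already connected.
2 6 (13): add. Components now {0,1,2,3,4,5,6}
Edges rejected before the tree was complete: 4.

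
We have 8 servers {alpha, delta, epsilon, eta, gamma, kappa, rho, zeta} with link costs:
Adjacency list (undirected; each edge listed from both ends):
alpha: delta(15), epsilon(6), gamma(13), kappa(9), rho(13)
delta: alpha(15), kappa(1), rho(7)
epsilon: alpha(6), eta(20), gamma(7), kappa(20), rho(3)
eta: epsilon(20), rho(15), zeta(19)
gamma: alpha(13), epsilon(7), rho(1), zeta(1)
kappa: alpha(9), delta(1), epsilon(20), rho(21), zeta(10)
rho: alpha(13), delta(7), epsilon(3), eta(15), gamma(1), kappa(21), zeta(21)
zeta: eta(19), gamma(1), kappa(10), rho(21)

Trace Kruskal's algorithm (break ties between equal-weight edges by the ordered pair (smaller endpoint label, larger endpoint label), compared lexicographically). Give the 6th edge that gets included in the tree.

Kruskal's algorithm — process edges by increasing weight (ties by edge label):
delta-kappa (1): add — endpoints in different components.
gamma-rho (1): add — endpoints in different components.
gamma-zeta (1): add — endpoints in different components.
epsilon-rho (3): add — endpoints in different components.
alpha-epsilon (6): add — endpoints in different components.
delta-rho (7): add — endpoints in different components.
epsilon-gamma (7): skip — gamma and epsilon already connected.
alpha-kappa (9): skip — alpha and kappa already connected.
kappa-zeta (10): skip — zeta and kappa already connected.
alpha-gamma (13): skip — gamma and alpha already connected.
alpha-rho (13): skip — alpha and rho already connected.
alpha-delta (15): skip — delta and alpha already connected.
eta-rho (15): add — endpoints in different components.
The 6th edge added is delta-rho.

delta-rho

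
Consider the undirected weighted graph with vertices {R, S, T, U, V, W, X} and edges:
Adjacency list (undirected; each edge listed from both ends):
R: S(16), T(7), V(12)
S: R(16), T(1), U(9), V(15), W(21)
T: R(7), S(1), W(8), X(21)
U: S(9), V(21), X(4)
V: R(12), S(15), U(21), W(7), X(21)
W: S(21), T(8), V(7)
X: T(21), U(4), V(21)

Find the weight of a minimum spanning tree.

Grow the tree from W using Prim:
Step 1: frontier [V–W 7, T–W 8, S–W 21] → take V–W (7); add V.
Step 2: frontier [R–V 12, S–V 15, U–V 21, V–X 21, T–W 8, S–W 21] → take T–W (8); add T.
Step 3: frontier [S–T 1, R–T 7, T–X 21, R–V 12, S–V 15, U–V 21, V–X 21, S–W 21] → take S–T (1); add S.
Step 4: frontier [S–U 9, R–S 16, R–T 7, T–X 21, R–V 12, U–V 21, V–X 21] → take R–T (7); add R.
Step 5: frontier [S–U 9, T–X 21, U–V 21, V–X 21] → take S–U (9); add U.
Step 6: frontier [T–X 21, U–X 4, V–X 21] → take U–X (4); add X.
MST edges: V–W, T–W, S–T, R–T, S–U, U–X; total weight 7+8+1+7+9+4 = 36.

36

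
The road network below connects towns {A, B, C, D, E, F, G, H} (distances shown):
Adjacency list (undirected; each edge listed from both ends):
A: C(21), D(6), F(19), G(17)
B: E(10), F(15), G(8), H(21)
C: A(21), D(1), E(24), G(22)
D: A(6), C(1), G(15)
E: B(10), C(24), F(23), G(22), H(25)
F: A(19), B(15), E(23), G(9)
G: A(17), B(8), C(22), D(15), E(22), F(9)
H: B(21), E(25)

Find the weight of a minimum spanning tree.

Grow the tree from B using Prim:
Step 1: cheapest edge leaving the tree is B—G (8); add G.
Step 2: cheapest edge leaving the tree is F—G (9); add F.
Step 3: cheapest edge leaving the tree is B—E (10); add E.
Step 4: cheapest edge leaving the tree is D—G (15); add D.
Step 5: cheapest edge leaving the tree is C—D (1); add C.
Step 6: cheapest edge leaving the tree is A—D (6); add A.
Step 7: cheapest edge leaving the tree is B—H (21); add H.
MST edges: B—G, F—G, B—E, D—G, C—D, A—D, B—H; total weight 8+9+10+15+1+6+21 = 70.

70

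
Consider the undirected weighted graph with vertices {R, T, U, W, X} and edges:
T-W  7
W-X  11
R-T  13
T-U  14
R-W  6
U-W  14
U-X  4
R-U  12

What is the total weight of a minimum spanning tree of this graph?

28

Prim's algorithm from U:
Step 1: frontier [U-X 4, R-U 12, T-U 14, U-W 14] → take U-X (4); add X.
Step 2: frontier [R-U 12, T-U 14, U-W 14, W-X 11] → take W-X (11); add W.
Step 3: frontier [R-U 12, T-U 14, R-W 6, T-W 7] → take R-W (6); add R.
Step 4: frontier [R-T 13, T-U 14, T-W 7] → take T-W (7); add T.
MST edges: U-X, W-X, R-W, T-W; total weight 4+11+6+7 = 28.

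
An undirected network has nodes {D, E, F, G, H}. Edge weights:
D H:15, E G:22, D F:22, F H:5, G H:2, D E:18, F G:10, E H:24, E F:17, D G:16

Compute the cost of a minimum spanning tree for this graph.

39

Sort edges by weight, then run Kruskal:
G H (2): add. Components now {D} {E} {F} {G,H}
F H (5): add. Components now {D} {E} {F,G,H}
F G (10): skip — F and G already connected.
D H (15): add. Components now {D,F,G,H} {E}
D G (16): skip — D and G already connected.
E F (17): add. Components now {D,E,F,G,H}
MST edges: G H, F H, D H, E F; total weight 2+5+15+17 = 39.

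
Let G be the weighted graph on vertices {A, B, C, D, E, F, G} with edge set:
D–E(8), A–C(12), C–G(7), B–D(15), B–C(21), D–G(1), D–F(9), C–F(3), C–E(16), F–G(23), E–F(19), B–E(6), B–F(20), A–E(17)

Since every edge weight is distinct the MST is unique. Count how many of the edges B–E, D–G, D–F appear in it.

2

Kruskal: consider edges lightest-first.
D–G (1): add. Components now {A} {B} {C} {D,G} {E} {F}
C–F (3): add. Components now {A} {B} {C,F} {D,G} {E}
B–E (6): add. Components now {A} {B,E} {C,F} {D,G}
C–G (7): add. Components now {A} {B,E} {C,D,F,G}
D–E (8): add. Components now {A} {B,C,D,E,F,G}
D–F (9): skip — D and F already connected.
A–C (12): add. Components now {A,B,C,D,E,F,G}
MST edge set: {D–G, C–F, B–E, C–G, D–E, A–C}.
Of the listed edges, {B–E, D–G} are in the MST → 2.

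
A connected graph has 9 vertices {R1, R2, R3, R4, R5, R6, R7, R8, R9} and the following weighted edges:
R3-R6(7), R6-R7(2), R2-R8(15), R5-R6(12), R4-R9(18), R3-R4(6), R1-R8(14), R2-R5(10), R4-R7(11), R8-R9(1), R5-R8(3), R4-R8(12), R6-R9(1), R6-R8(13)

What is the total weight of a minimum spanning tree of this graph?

44

Prim's algorithm from R2:
Step 1: frontier [R2-R5 10, R2-R8 15] → take R2-R5 (10); add R5.
Step 2: frontier [R2-R8 15, R5-R8 3, R5-R6 12] → take R5-R8 (3); add R8.
Step 3: frontier [R5-R6 12, R8-R9 1, R4-R8 12, R6-R8 13, R1-R8 14] → take R8-R9 (1); add R9.
Step 4: frontier [R5-R6 12, R4-R8 12, R6-R8 13, R1-R8 14, R6-R9 1, R4-R9 18] → take R6-R9 (1); add R6.
Step 5: frontier [R6-R7 2, R3-R6 7, R4-R8 12, R1-R8 14, R4-R9 18] → take R6-R7 (2); add R7.
Step 6: frontier [R3-R6 7, R4-R7 11, R4-R8 12, R1-R8 14, R4-R9 18] → take R3-R6 (7); add R3.
Step 7: frontier [R3-R4 6, R4-R7 11, R4-R8 12, R1-R8 14, R4-R9 18] → take R3-R4 (6); add R4.
Step 8: frontier [R1-R8 14] → take R1-R8 (14); add R1.
MST edges: R2-R5, R5-R8, R8-R9, R6-R9, R6-R7, R3-R6, R3-R4, R1-R8; total weight 10+3+1+1+2+7+6+14 = 44.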